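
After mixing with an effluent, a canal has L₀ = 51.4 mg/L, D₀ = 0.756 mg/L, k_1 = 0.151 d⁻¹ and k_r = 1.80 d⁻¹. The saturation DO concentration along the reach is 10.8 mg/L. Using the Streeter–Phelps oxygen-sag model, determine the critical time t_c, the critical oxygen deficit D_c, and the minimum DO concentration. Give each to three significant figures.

t_c = [1/(k_r−k_1)] ln[(k_r/k_1)(1 − D₀(k_r−k_1)/(k_1 L₀))]
= [1/(1.80−0.151)] ln[(1.80/0.151)(1 − 0.756×1.649/(0.151×51.4))]
= (1/1.649) ln[11.92 × 0.8394] = 0.6064 × ln(10.01) = 0.6064 × 2.303 = 1.397 d.
D_c = (k_1/k_r) L₀ e^(−k_1 t_c) = (0.151/1.80) × 51.4 × e^(−0.151×1.397) = 0.08389 × 51.4 × 0.8099 = 3.492 mg/L.
Minimum DO = C_s − D_c = 10.8 − 3.492 = 7.308 mg/L.

t_c ≈ 1.40 d; D_c ≈ 3.49 mg/L; min DO ≈ 7.31 mg/L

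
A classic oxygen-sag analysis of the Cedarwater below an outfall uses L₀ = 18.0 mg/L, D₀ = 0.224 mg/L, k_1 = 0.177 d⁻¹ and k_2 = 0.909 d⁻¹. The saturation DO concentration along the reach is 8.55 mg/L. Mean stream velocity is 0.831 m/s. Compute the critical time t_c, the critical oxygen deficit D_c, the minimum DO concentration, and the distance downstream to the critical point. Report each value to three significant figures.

At the critical point dD/dt = 0, so k_1 L₀ e^(−k_1 t) = k_2 D. Substituting D(t) from the Streeter–Phelps equation and solving for t gives
t_c = ln[(k_2/k_1)(1 − D₀(k_2−k_1)/(k_1 L₀))] / (k_2−k_1).
Here k_2−k_1 = 0.7320 d⁻¹ and 1 − D₀(k_2−k_1)/(k_1 L₀) = 1 − 0.224×0.7320/(0.177×18.0) = 0.9485, so
t_c = ln(5.136 × 0.9485) / 0.7320 = 1.583 / 0.7320 = 2.163 d.
L(t_c) = L₀ e^(−k_1 t_c) = 18.0 × 0.6819 = 12.27 mg/L, and at the critical point k_2 D_c = k_1 L, so D_c = (0.177/0.909) × 12.27 = 2.390 mg/L.
Minimum DO = C_s − D_c = 8.55 − 2.390 = 6.160 mg/L.
x_c = v t_c = 0.831 m/s × 2.163 d × 86400 s/d = 155300 m ≈ 155 km.

t_c ≈ 2.16 d; D_c ≈ 2.39 mg/L; min DO ≈ 6.16 mg/L; x_c ≈ 155 km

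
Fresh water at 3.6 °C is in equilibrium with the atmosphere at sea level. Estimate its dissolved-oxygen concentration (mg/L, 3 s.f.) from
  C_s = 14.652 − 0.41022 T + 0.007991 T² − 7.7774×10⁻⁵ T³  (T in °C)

C_s = 14.652 − 0.41022×3.6 + 0.007991×3.6² − 7.7774×10⁻⁵×3.6³ = 13.28 mg/L.

C_s ≈ 13.3 mg/L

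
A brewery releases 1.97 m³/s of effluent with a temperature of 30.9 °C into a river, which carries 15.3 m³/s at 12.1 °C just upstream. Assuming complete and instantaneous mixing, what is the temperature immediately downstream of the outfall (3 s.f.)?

14.2 °C

Flow-weighted mixing: C = (Q_r C_r + Q_w C_w)/(Q_r + Q_w)
= (15.3×12.1 + 1.97×30.9)/(15.3 + 1.97) = 246.0/17.27 = 14.24 °C.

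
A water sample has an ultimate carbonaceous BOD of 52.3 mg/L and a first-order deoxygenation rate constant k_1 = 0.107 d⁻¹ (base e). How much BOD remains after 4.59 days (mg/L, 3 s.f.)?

L_t = L₀ e^(−k_1 t) = 52.3 × e^(−0.107×4.59) = 52.3 × 0.6119 = 32.00 mg/L.

L ≈ 32.0 mg/L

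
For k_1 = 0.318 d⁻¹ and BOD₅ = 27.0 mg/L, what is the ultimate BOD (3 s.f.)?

BOD₅ = L₀(1 − e^(−5k_1)) ⇒ L₀ = BOD₅ / (1 − e^(−5×0.318))
= 27.0 / (1 − 0.2039) = 27.0 / 0.7961 = 33.92 mg/L.

L₀ ≈ 33.9 mg/L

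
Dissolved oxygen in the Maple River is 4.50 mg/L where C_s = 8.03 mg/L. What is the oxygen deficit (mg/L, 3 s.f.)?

D = C_s − C = 8.03 − 4.50 = 3.53 mg/L.

D ≈ 3.53 mg/L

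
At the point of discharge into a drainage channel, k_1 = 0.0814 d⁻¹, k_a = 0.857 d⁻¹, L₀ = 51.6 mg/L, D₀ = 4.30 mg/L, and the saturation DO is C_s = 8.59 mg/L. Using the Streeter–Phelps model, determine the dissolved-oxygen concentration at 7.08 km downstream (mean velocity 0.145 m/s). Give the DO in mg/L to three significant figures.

Travel time t = x/v = 7.08 km / (0.145 m/s) = 7080 m / 0.145 m/s = 48830 s = 0.5651 d.
k_1 L₀/(k_a−k_1) = 0.0814×51.6/(0.857−0.0814) = 4.200/0.7756 = 5.415 mg/L.
e^(−k_1 t) = e^(−0.0814×0.5651) = 0.9550; e^(−k_a t) = e^(−0.857×0.5651) = 0.6161.
D = 5.415 × (0.9550 − 0.6161) + 4.30 × 0.6161 = 1.835 + 2.649 = 4.485 mg/L.
DO = C_s − D = 8.59 − 4.485 = 4.105 mg/L.

DO ≈ 4.11 mg/L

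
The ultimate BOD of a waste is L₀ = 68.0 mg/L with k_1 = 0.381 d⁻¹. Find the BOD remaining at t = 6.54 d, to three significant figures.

L_t = L₀ e^(−k_1 t) = 68.0 × e^(−0.381×6.54) = 68.0 × 0.08277 = 5.628 mg/L.

L ≈ 5.63 mg/L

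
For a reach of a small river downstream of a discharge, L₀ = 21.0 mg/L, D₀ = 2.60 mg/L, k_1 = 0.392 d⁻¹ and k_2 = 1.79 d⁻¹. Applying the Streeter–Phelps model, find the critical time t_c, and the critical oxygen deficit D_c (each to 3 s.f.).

t_c ≈ 0.670 d; D_c ≈ 3.54 mg/L

At the critical point dD/dt = 0, so k_1 L₀ e^(−k_1 t) = k_2 D. Substituting D(t) from the Streeter–Phelps equation and solving for t gives
t_c = ln[(k_2/k_1)(1 − D₀(k_2−k_1)/(k_1 L₀))] / (k_2−k_1).
Here k_2−k_1 = 1.398 d⁻¹ and 1 − D₀(k_2−k_1)/(k_1 L₀) = 1 − 2.60×1.398/(0.392×21.0) = 0.5585, so
t_c = ln(4.566 × 0.5585) / 1.398 = 0.9361 / 1.398 = 0.6696 d.
D_c = (k_1/k_2) L₀ e^(−k_1 t_c) = (0.392/1.79) × 21.0 × e^(−0.392×0.6696) = 0.2190 × 21.0 × 0.7691 = 3.537 mg/L.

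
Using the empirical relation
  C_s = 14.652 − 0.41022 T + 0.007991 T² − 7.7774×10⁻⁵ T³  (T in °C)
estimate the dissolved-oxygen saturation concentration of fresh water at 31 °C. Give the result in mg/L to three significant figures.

C_s ≈ 7.30 mg/L

C_s = 14.652 − 0.41022×31 + 0.007991×31² − 7.7774×10⁻⁵×31³ = 7.298 mg/L.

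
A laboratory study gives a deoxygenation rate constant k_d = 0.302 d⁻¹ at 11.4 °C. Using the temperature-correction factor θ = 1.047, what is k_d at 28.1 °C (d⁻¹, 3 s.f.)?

k_d ≈ 0.650 d⁻¹

k_d(T₂) = k_d(T₁) · θ^(T₂−T₁) = 0.302 × 1.047^(28.1−11.4)
= 0.302 × 1.047^16.7 = 0.302 × 2.153 = 0.6503 d⁻¹.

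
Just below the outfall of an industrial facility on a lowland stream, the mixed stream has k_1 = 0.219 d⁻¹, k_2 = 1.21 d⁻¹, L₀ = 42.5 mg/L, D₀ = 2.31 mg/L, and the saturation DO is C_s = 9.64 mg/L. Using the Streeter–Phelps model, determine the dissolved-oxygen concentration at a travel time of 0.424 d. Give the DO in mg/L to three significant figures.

DO ≈ 5.32 mg/L

k_1 L₀/(k_2−k_1) = 0.219×42.5/(1.21−0.219) = 9.307/0.9910 = 9.392 mg/L.
e^(−k_1 t) = e^(−0.219×0.4240) = 0.9113; e^(−k_2 t) = e^(−1.21×0.4240) = 0.5987.
D = 9.392 × (0.9113 − 0.5987) + 2.31 × 0.5987 = 2.936 + 1.383 = 4.319 mg/L.
DO = C_s − D = 9.64 − 4.319 = 5.321 mg/L.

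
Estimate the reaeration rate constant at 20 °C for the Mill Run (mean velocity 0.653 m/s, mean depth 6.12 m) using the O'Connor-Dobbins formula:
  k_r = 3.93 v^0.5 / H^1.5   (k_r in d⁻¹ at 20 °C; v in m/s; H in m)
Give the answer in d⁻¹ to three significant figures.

k_r = 3.93 × 0.653^0.5 / 6.12^1.5 = 3.93 × 0.8081 / 15.14 = 0.2098 d⁻¹.

k_r ≈ 0.210 d⁻¹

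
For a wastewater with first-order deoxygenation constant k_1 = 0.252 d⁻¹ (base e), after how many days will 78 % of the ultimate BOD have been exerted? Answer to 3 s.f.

t ≈ 6.01 d

y/L₀ = 1 − e^(−k_1 t) = 0.78 ⇒ e^(−k_1 t) = 0.220
t = −ln(0.220) / 0.252 = 1.514 / 0.252 = 6.008 d.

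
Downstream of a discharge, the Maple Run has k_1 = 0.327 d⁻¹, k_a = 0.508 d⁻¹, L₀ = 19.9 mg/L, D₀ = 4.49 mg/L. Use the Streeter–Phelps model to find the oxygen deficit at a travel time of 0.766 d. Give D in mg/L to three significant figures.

D ≈ 6.67 mg/L

k_1 L₀/(k_a−k_1) = 0.327×19.9/(0.508−0.327) = 6.507/0.1810 = 35.95 mg/L.
e^(−k_1 t) = e^(−0.327×0.7660) = 0.7784; e^(−k_a t) = e^(−0.508×0.7660) = 0.6776.
D = 35.95 × (0.7784 − 0.6776) + 4.49 × 0.6776 = 3.623 + 3.043 = 6.666 mg/L.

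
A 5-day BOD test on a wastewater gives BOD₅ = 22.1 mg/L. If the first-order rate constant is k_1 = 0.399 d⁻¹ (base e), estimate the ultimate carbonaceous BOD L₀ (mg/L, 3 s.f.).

BOD₅ = L₀(1 − e^(−5k_1)) ⇒ L₀ = BOD₅ / (1 − e^(−5×0.399))
= 22.1 / (1 − 0.1360) = 22.1 / 0.8640 = 25.58 mg/L.

L₀ ≈ 25.6 mg/L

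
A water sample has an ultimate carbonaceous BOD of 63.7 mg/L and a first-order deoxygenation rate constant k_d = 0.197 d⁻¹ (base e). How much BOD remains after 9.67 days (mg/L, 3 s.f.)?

L_t = L₀ e^(−k_d t) = 63.7 × e^(−0.197×9.67) = 63.7 × 0.1488 = 9.480 mg/L.

L ≈ 9.48 mg/L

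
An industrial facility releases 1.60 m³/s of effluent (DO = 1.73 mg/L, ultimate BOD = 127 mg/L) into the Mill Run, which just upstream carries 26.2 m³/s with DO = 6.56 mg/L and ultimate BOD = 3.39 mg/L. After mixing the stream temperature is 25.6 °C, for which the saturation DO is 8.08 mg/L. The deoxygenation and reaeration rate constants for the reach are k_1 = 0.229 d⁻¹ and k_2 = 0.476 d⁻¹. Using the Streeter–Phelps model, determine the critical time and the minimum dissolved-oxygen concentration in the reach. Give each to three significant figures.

t_c ≈ 2.14 d; minimum DO ≈ 4.98 mg/L

Mixed DO = (26.2×6.56 + 1.60×1.73)/(26.2+1.60) = 174.6/27.80 = 6.282 mg/L.
Mixed L₀ = (26.2×3.39 + 1.60×127)/(27.80) = 292.0/27.80 = 10.50 mg/L.
Initial deficit D₀ = C_s − DO₀ = 8.08 − 6.282 = 1.798 mg/L.
t_c = (1/0.2470) ln[(0.476/0.229)(1 − 1.798×0.2470/(0.229×10.50))] = 4.049 × ln(1.695) = 2.136 d.
D_c = (0.229/0.476) × 10.50 × e^(−0.229×2.136) = 0.4811 × 10.50 × 0.6132 = 3.099 mg/L.
Minimum DO = 8.08 − 3.099 = 4.981 mg/L.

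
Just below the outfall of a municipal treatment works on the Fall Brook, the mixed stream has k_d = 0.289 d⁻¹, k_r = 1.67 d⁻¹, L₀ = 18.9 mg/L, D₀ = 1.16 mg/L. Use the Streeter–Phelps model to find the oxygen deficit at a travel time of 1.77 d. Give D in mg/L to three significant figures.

k_d L₀/(k_r−k_d) = 0.289×18.9/(1.67−0.289) = 5.462/1.381 = 3.955 mg/L.
e^(−k_d t) = e^(−0.289×1.770) = 0.5996; e^(−k_r t) = e^(−1.67×1.770) = 0.05203.
D = 3.955 × (0.5996 − 0.05203) + 1.16 × 0.05203 = 2.166 + 0.06036 = 2.226 mg/L.

D ≈ 2.23 mg/L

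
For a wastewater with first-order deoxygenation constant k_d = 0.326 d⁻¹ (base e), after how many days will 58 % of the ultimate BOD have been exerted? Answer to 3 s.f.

y/L₀ = 1 − e^(−k_d t) = 0.58 ⇒ e^(−k_d t) = 0.420
t = −ln(0.420) / 0.326 = 0.8675 / 0.326 = 2.661 d.

t ≈ 2.66 d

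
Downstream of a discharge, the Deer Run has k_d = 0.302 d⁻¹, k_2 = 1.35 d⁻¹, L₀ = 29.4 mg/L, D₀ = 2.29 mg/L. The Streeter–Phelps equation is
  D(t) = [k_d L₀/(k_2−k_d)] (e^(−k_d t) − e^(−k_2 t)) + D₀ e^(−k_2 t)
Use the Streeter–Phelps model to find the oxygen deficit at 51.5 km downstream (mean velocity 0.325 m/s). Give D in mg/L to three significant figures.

D ≈ 4.35 mg/L

Travel time t = x/v = 51.5 km / (0.325 m/s) = 51500 m / 0.325 m/s = 158500 s = 1.834 d.
k_d L₀/(k_2−k_d) = 0.302×29.4/(1.35−0.302) = 8.879/1.048 = 8.472 mg/L.
e^(−k_d t) = e^(−0.302×1.834) = 0.5747; e^(−k_2 t) = e^(−1.35×1.834) = 0.08408.
D = 8.472 × (0.5747 − 0.08408) + 2.29 × 0.08408 = 4.157 + 0.1925 = 4.349 mg/L.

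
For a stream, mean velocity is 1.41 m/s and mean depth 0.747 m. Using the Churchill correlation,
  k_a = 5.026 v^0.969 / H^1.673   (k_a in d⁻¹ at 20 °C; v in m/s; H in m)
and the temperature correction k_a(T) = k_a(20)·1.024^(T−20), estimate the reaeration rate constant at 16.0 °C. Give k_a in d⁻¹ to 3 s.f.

k_a(20) = 5.026 × 1.41^0.969 / 0.747^1.673 = 5.026 × 1.395 / 0.6139 = 11.42 d⁻¹.
k_a(16.0) = 11.42 × 1.024^(16.0−20) = 11.42 × 0.9095 = 10.39 d⁻¹.

k_a ≈ 10.4 d⁻¹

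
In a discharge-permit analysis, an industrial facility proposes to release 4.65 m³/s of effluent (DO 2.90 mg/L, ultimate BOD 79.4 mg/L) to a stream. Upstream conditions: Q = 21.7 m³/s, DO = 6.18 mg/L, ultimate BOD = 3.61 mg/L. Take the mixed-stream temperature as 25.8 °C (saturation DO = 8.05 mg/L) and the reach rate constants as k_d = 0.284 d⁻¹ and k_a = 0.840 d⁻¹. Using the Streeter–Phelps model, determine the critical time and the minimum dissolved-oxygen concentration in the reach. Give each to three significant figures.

Mixed DO = (21.7×6.18 + 4.65×2.90)/(21.7+4.65) = 147.6/26.35 = 5.601 mg/L.
Mixed L₀ = (21.7×3.61 + 4.65×79.4)/(26.35) = 447.5/26.35 = 16.98 mg/L.
Initial deficit D₀ = C_s − DO₀ = 8.05 − 5.601 = 2.449 mg/L.
t_c = (1/0.5560) ln[(0.840/0.284)(1 − 2.449×0.5560/(0.284×16.98))] = 1.799 × ln(2.123) = 1.354 d.
D_c = (0.284/0.840) × 16.98 × e^(−0.284×1.354) = 0.3381 × 16.98 × 0.6808 = 3.909 mg/L.
Minimum DO = 8.05 − 3.909 = 4.141 mg/L.

t_c ≈ 1.35 d; minimum DO ≈ 4.14 mg/L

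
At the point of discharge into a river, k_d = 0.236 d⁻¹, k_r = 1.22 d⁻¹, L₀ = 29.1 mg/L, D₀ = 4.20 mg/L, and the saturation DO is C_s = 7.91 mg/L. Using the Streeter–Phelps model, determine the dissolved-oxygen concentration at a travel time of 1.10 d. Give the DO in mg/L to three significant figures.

k_d L₀/(k_r−k_d) = 0.236×29.1/(1.22−0.236) = 6.868/0.9840 = 6.979 mg/L.
e^(−k_d t) = e^(−0.236×1.100) = 0.7714; e^(−k_r t) = e^(−1.22×1.100) = 0.2613.
D = 6.979 × (0.7714 − 0.2613) + 4.20 × 0.2613 = 3.560 + 1.098 = 4.657 mg/L.
DO = C_s − D = 7.91 − 4.657 = 3.253 mg/L.

DO ≈ 3.25 mg/L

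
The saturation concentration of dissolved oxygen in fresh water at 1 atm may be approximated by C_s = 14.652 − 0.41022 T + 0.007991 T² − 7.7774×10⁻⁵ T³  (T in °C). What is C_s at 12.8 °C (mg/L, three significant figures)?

C_s = 14.652 − 0.41022×12.8 + 0.007991×12.8² − 7.7774×10⁻⁵×12.8³ = 10.55 mg/L.

C_s ≈ 10.5 mg/L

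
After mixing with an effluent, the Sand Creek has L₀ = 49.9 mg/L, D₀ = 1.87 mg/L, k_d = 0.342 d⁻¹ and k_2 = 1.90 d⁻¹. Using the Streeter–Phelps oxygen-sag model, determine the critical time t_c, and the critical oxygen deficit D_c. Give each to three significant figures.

At the critical point dD/dt = 0, so k_d L₀ e^(−k_d t) = k_2 D. Substituting D(t) from the Streeter–Phelps equation and solving for t gives
t_c = ln[(k_2/k_d)(1 − D₀(k_2−k_d)/(k_d L₀))] / (k_2−k_d).
Here k_2−k_d = 1.558 d⁻¹ and 1 − D₀(k_2−k_d)/(k_d L₀) = 1 − 1.87×1.558/(0.342×49.9) = 0.8293, so
t_c = ln(5.556 × 0.8293) / 1.558 = 1.528 / 1.558 = 0.9805 d.
L(t_c) = L₀ e^(−k_d t_c) = 49.9 × 0.7151 = 35.68 mg/L, and at the critical point k_2 D_c = k_d L, so D_c = (0.342/1.90) × 35.68 = 6.423 mg/L.

t_c ≈ 0.980 d; D_c ≈ 6.42 mg/L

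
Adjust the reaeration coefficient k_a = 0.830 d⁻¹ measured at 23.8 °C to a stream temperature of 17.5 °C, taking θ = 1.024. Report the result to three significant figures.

k_a ≈ 0.715 d⁻¹

k_a(T₂) = k_a(T₁) · θ^(T₂−T₁) = 0.830 × 1.024^(17.5−23.8)
= 0.830 × 1.024^-6.30 = 0.830 × 0.8612 = 0.7148 d⁻¹.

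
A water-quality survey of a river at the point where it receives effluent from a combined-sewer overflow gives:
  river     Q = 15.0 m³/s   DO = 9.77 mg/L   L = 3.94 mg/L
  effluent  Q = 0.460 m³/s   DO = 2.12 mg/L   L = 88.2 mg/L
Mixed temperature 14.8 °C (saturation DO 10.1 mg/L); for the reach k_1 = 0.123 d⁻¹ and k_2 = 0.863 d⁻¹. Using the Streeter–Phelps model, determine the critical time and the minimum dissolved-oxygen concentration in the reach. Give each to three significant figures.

Mixed DO = (15.0×9.77 + 0.460×2.12)/(15.0+0.460) = 147.5/15.46 = 9.542 mg/L.
Mixed L₀ = (15.0×3.94 + 0.460×88.2)/(15.46) = 99.67/15.46 = 6.447 mg/L.
Initial deficit D₀ = C_s − DO₀ = 10.1 − 9.542 = 0.5576 mg/L.
t_c = (1/0.7400) ln[(0.863/0.123)(1 − 0.5576×0.7400/(0.123×6.447))] = 1.351 × ln(3.365) = 1.640 d.
D_c = (0.123/0.863) × 6.447 × e^(−0.123×1.640) = 0.1425 × 6.447 × 0.8173 = 0.7510 mg/L.
Minimum DO = 10.1 − 0.7510 = 9.349 mg/L.

t_c ≈ 1.64 d; minimum DO ≈ 9.35 mg/L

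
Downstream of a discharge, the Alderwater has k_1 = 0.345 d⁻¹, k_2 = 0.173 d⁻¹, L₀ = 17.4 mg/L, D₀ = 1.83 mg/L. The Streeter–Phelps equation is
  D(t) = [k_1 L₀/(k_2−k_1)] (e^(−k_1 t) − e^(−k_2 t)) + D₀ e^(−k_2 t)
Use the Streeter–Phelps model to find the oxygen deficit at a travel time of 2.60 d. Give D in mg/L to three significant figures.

D ≈ 9.19 mg/L

k_1 L₀/(k_2−k_1) = 0.345×17.4/(0.173−0.345) = 6.003/-0.1720 = -34.90 mg/L.
e^(−k_1 t) = e^(−0.345×2.600) = 0.4078; e^(−k_2 t) = e^(−0.173×2.600) = 0.6378.
D = -34.90 × (0.4078 − 0.6378) + 1.83 × 0.6378 = 8.026 + 1.167 = 9.193 mg/L.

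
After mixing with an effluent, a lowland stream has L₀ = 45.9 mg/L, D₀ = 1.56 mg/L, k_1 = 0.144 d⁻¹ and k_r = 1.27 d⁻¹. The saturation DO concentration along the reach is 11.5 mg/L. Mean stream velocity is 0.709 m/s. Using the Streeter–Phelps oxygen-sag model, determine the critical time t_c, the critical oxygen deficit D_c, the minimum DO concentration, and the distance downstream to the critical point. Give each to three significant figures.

t_c ≈ 1.66 d; D_c ≈ 4.10 mg/L; min DO ≈ 7.40 mg/L; x_c ≈ 102 km

At the critical point dD/dt = 0, so k_1 L₀ e^(−k_1 t) = k_r D. Substituting D(t) from the Streeter–Phelps equation and solving for t gives
t_c = ln[(k_r/k_1)(1 − D₀(k_r−k_1)/(k_1 L₀))] / (k_r−k_1).
Here k_r−k_1 = 1.126 d⁻¹ and 1 − D₀(k_r−k_1)/(k_1 L₀) = 1 − 1.56×1.126/(0.144×45.9) = 0.7342, so
t_c = ln(8.819 × 0.7342) / 1.126 = 1.868 / 1.126 = 1.659 d.
D_c = (k_1/k_r) L₀ e^(−k_1 t_c) = (0.144/1.27) × 45.9 × e^(−0.144×1.659) = 0.1134 × 45.9 × 0.7875 = 4.098 mg/L.
Minimum DO = C_s − D_c = 11.5 − 4.098 = 7.402 mg/L.
x_c = v t_c = 0.709 m/s × 1.659 d × 86400 s/d = 101600 m ≈ 102 km.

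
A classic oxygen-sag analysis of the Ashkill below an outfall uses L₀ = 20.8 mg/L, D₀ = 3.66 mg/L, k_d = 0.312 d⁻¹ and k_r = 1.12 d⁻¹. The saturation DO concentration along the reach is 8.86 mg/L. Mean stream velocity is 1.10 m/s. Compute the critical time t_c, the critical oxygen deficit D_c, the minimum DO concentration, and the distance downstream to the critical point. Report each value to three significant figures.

At the critical point dD/dt = 0, so k_d L₀ e^(−k_d t) = k_r D. Substituting D(t) from the Streeter–Phelps equation and solving for t gives
t_c = ln[(k_r/k_d)(1 − D₀(k_r−k_d)/(k_d L₀))] / (k_r−k_d).
Here k_r−k_d = 0.8080 d⁻¹ and 1 − D₀(k_r−k_d)/(k_d L₀) = 1 − 3.66×0.8080/(0.312×20.8) = 0.5443, so
t_c = ln(3.590 × 0.5443) / 0.8080 = 0.6698 / 0.8080 = 0.8290 d.
D_c = (k_d/k_r) L₀ e^(−k_d t_c) = (0.312/1.12) × 20.8 × e^(−0.312×0.8290) = 0.2786 × 20.8 × 0.7721 = 4.474 mg/L.
Minimum DO = C_s − D_c = 8.86 − 4.474 = 4.386 mg/L.
x_c = v t_c = 1.10 m/s × 0.8290 d × 86400 s/d = 78790 m ≈ 78.8 km.

t_c ≈ 0.829 d; D_c ≈ 4.47 mg/L; min DO ≈ 4.39 mg/L; x_c ≈ 78.8 km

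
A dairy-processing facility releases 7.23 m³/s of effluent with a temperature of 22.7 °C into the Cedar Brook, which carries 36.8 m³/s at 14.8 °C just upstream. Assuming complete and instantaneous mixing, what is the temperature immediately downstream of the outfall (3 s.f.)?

16.1 °C

Flow-weighted mixing: C = (Q_r C_r + Q_w C_w)/(Q_r + Q_w)
= (36.8×14.8 + 7.23×22.7)/(36.8 + 7.23) = 708.8/44.03 = 16.10 °C.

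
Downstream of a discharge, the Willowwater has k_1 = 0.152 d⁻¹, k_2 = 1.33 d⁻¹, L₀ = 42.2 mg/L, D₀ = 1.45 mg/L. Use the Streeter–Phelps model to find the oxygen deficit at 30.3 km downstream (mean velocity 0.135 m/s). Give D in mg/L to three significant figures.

D ≈ 3.54 mg/L

Travel time t = x/v = 30.3 km / (0.135 m/s) = 30300 m / 0.135 m/s = 224400 s = 2.598 d.
k_1 L₀/(k_2−k_1) = 0.152×42.2/(1.33−0.152) = 6.414/1.178 = 5.445 mg/L.
e^(−k_1 t) = e^(−0.152×2.598) = 0.6738; e^(−k_2 t) = e^(−1.33×2.598) = 0.03159.
D = 5.445 × (0.6738 − 0.03159) + 1.45 × 0.03159 = 3.497 + 0.04580 = 3.543 mg/L.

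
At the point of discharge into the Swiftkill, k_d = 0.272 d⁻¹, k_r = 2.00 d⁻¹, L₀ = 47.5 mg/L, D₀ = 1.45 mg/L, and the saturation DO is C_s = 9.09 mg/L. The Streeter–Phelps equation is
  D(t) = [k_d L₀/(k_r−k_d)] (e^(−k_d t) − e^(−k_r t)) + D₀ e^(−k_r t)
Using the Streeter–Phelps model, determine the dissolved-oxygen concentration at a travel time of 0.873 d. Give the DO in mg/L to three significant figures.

k_d L₀/(k_r−k_d) = 0.272×47.5/(2.00−0.272) = 12.92/1.728 = 7.477 mg/L.
e^(−k_d t) = e^(−0.272×0.8730) = 0.7886; e^(−k_r t) = e^(−2.00×0.8730) = 0.1745.
D = 7.477 × (0.7886 − 0.1745) + 1.45 × 0.1745 = 4.592 + 0.2530 = 4.845 mg/L.
DO = C_s − D = 9.09 − 4.845 = 4.245 mg/L.

DO ≈ 4.25 mg/L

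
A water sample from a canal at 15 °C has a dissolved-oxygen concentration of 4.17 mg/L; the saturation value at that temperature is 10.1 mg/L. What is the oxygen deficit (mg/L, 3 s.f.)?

D ≈ 5.93 mg/L

D = C_s − C = 10.1 − 4.17 = 5.93 mg/L.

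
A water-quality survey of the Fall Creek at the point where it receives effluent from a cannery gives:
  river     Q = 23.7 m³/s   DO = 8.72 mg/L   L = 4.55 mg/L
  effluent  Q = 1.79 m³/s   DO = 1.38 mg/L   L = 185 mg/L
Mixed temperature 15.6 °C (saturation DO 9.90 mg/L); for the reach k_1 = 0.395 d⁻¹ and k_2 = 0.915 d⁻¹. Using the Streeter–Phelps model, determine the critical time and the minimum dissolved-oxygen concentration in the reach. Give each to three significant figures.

Mixed DO = (23.7×8.72 + 1.79×1.38)/(23.7+1.79) = 209.1/25.49 = 8.205 mg/L.
Mixed L₀ = (23.7×4.55 + 1.79×185)/(25.49) = 439.0/25.49 = 17.22 mg/L.
Initial deficit D₀ = C_s − DO₀ = 9.90 − 8.205 = 1.695 mg/L.
t_c = (1/0.5200) ln[(0.915/0.395)(1 − 1.695×0.5200/(0.395×17.22))] = 1.923 × ln(2.016) = 1.349 d.
D_c = (0.395/0.915) × 17.22 × e^(−0.395×1.349) = 0.4317 × 17.22 × 0.5870 = 4.364 mg/L.
Minimum DO = 9.90 − 4.364 = 5.536 mg/L.

t_c ≈ 1.35 d; minimum DO ≈ 5.54 mg/L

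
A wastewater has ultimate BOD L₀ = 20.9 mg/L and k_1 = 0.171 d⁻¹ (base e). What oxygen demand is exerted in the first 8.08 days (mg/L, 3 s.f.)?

y_t = L₀(1 − e^(−k_1 t)) = 20.9 × (1 − e^(−0.171×8.08))
= 20.9 × (1 − 0.2512) = 20.9 × 0.7488 = 15.65 mg/L.

y ≈ 15.7 mg/L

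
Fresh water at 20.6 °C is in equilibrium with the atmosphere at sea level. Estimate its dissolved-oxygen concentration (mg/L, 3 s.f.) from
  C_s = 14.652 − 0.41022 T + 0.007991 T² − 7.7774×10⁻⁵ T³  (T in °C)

C_s = 14.652 − 0.41022×20.6 + 0.007991×20.6² − 7.7774×10⁻⁵×20.6³ = 8.913 mg/L.

C_s ≈ 8.91 mg/L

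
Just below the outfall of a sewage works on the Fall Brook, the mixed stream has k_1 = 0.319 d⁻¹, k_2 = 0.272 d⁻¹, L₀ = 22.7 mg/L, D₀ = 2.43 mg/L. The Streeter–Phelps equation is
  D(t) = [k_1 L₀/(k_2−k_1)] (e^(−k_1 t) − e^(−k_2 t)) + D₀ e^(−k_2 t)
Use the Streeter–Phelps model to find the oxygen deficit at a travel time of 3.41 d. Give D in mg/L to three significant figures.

k_1 L₀/(k_2−k_1) = 0.319×22.7/(0.272−0.319) = 7.241/-0.04700 = -154.1 mg/L.
e^(−k_1 t) = e^(−0.319×3.410) = 0.3370; e^(−k_2 t) = e^(−0.272×3.410) = 0.3955.
D = -154.1 × (0.3370 − 0.3955) + 2.43 × 0.3955 = 9.024 + 0.9611 = 9.986 mg/L.

D ≈ 9.99 mg/L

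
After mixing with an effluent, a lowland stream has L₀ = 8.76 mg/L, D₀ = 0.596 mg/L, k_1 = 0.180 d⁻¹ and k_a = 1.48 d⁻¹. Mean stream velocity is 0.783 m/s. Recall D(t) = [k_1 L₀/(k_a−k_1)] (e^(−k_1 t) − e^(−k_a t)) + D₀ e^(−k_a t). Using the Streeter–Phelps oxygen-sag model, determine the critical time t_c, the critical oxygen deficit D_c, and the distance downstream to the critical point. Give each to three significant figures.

t_c = [1/(k_a−k_1)] ln[(k_a/k_1)(1 − D₀(k_a−k_1)/(k_1 L₀))]
= [1/(1.48−0.180)] ln[(1.48/0.180)(1 − 0.596×1.300/(0.180×8.76))]
= (1/1.300) ln[8.222 × 0.5086] = 0.7692 × ln(4.182) = 0.7692 × 1.431 = 1.101 d.
D_c = (k_1/k_a) L₀ e^(−k_1 t_c) = (0.180/1.48) × 8.76 × e^(−0.180×1.101) = 0.1216 × 8.76 × 0.8203 = 0.8739 mg/L.
x_c = v t_c = 0.783 m/s × 1.101 d × 86400 s/d = 74460 m ≈ 74.5 km.

t_c ≈ 1.10 d; D_c ≈ 0.874 mg/L; x_c ≈ 74.5 km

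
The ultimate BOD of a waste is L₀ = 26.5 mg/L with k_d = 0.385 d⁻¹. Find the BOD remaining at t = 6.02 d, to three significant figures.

L_t = L₀ e^(−k_d t) = 26.5 × e^(−0.385×6.02) = 26.5 × 0.09850 = 2.610 mg/L.

L ≈ 2.61 mg/L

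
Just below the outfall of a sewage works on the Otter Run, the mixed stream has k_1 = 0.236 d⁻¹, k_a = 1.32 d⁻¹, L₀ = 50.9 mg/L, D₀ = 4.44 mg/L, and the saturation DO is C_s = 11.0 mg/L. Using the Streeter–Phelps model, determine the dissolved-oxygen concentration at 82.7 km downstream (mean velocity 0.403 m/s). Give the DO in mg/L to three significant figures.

DO ≈ 4.96 mg/L

Travel time t = x/v = 82.7 km / (0.403 m/s) = 82700 m / 0.403 m/s = 205200 s = 2.375 d.
k_1 L₀/(k_a−k_1) = 0.236×50.9/(1.32−0.236) = 12.01/1.084 = 11.08 mg/L.
e^(−k_1 t) = e^(−0.236×2.375) = 0.5709; e^(−k_a t) = e^(−1.32×2.375) = 0.04349.
D = 11.08 × (0.5709 − 0.04349) + 4.44 × 0.04349 = 5.845 + 0.1931 = 6.038 mg/L.
DO = C_s − D = 11.0 − 6.038 = 4.962 mg/L.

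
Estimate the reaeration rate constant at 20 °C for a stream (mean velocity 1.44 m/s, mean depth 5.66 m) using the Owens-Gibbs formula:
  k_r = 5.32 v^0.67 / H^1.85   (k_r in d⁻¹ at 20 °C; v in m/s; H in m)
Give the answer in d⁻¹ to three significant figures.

k_r = 5.32 × 1.44^0.67 / 5.66^1.85 = 5.32 × 1.277 / 24.70 = 0.2750 d⁻¹.

k_r ≈ 0.275 d⁻¹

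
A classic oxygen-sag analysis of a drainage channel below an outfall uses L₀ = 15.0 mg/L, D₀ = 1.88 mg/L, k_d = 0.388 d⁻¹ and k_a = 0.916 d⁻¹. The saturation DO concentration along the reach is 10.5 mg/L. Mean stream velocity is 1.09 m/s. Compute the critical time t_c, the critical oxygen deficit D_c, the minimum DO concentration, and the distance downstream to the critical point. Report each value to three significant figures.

t_c ≈ 1.27 d; D_c ≈ 3.88 mg/L; min DO ≈ 6.62 mg/L; x_c ≈ 120 km

With k_a/k_d = 2.361 and 1 − D₀(k_a−k_d)/(k_d L₀) = 0.8294,
t_c = ln(2.361 × 0.8294) / (0.916 − 0.388) = ln(1.958) / 0.5280 = 0.6720/0.5280 = 1.273 d.
D_c = (k_d/k_a) L₀ e^(−k_d t_c) = (0.388/0.916) × 15.0 × e^(−0.388×1.273) = 0.4236 × 15.0 × 0.6103 = 3.878 mg/L.
Minimum DO = C_s − D_c = 10.5 − 3.878 = 6.622 mg/L.
x_c = v t_c = 1.09 m/s × 1.273 d × 86400 s/d = 119900 m ≈ 120 km.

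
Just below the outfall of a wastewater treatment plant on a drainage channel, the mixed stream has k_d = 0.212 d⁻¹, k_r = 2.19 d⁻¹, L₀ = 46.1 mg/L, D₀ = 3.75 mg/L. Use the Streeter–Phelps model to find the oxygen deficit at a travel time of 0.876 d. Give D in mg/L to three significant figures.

D ≈ 3.93 mg/L

k_d L₀/(k_r−k_d) = 0.212×46.1/(2.19−0.212) = 9.773/1.978 = 4.941 mg/L.
e^(−k_d t) = e^(−0.212×0.8760) = 0.8305; e^(−k_r t) = e^(−2.19×0.8760) = 0.1468.
D = 4.941 × (0.8305 − 0.1468) + 3.75 × 0.1468 = 3.378 + 0.5506 = 3.929 mg/L.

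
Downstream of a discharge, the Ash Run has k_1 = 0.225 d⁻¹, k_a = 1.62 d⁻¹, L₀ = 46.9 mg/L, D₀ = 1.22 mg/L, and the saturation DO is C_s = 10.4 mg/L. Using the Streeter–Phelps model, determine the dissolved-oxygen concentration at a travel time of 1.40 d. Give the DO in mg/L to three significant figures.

k_1 L₀/(k_a−k_1) = 0.225×46.9/(1.62−0.225) = 10.55/1.395 = 7.565 mg/L.
e^(−k_1 t) = e^(−0.225×1.400) = 0.7298; e^(−k_a t) = e^(−1.62×1.400) = 0.1035.
D = 7.565 × (0.7298 − 0.1035) + 1.22 × 0.1035 = 4.737 + 0.1263 = 4.864 mg/L.
DO = C_s − D = 10.4 − 4.864 = 5.536 mg/L.

DO ≈ 5.54 mg/L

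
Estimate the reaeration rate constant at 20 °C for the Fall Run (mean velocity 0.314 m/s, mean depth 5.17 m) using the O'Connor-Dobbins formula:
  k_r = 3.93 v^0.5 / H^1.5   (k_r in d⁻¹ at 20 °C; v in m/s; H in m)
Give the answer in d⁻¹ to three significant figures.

k_r ≈ 0.187 d⁻¹

k_r = 3.93 × 0.314^0.5 / 5.17^1.5 = 3.93 × 0.5604 / 11.76 = 0.1873 d⁻¹.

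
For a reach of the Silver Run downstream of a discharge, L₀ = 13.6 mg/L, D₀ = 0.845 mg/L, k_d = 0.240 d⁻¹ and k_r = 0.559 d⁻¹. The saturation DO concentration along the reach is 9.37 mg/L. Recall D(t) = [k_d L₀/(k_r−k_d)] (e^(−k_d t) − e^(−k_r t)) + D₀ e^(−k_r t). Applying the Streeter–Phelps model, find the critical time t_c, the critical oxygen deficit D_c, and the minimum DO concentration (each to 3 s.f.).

t_c ≈ 2.38 d; D_c ≈ 3.30 mg/L; min DO ≈ 6.07 mg/L

At the critical point dD/dt = 0, so k_d L₀ e^(−k_d t) = k_r D. Substituting D(t) from the Streeter–Phelps equation and solving for t gives
t_c = ln[(k_r/k_d)(1 − D₀(k_r−k_d)/(k_d L₀))] / (k_r−k_d).
Here k_r−k_d = 0.3190 d⁻¹ and 1 − D₀(k_r−k_d)/(k_d L₀) = 1 − 0.845×0.3190/(0.240×13.6) = 0.9174, so
t_c = ln(2.329 × 0.9174) / 0.3190 = 0.7593 / 0.3190 = 2.380 d.
L(t_c) = L₀ e^(−k_d t_c) = 13.6 × 0.5648 = 7.681 mg/L, and at the critical point k_r D_c = k_d L, so D_c = (0.240/0.559) × 7.681 = 3.298 mg/L.
Minimum DO = C_s − D_c = 9.37 − 3.298 = 6.072 mg/L.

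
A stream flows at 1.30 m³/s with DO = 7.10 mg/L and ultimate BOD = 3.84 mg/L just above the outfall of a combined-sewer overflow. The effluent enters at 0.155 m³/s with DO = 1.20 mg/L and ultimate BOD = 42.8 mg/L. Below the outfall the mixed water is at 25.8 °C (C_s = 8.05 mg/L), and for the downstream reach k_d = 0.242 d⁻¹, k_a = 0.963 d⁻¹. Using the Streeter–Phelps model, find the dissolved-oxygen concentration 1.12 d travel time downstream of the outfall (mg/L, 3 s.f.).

DO ≈ 6.38 mg/L

Mixed DO = (1.30×7.10 + 0.155×1.20)/(1.30+0.155) = 9.416/1.455 = 6.471 mg/L.
Mixed L₀ = (1.30×3.84 + 0.155×42.8)/(1.455) = 11.63/1.455 = 7.990 mg/L.
Initial deficit D₀ = C_s − DO₀ = 8.05 − 6.471 = 1.579 mg/L.
D(1.12) = [0.242×7.990/(0.963−0.242)](e^(−0.242×1.12) − e^(−0.963×1.12)) + 1.579 e^(−0.963×1.12)
= 2.682 × (0.7626 − 0.3401) + 1.579 × 0.3401 = 1.670 mg/L.
DO = 8.05 − 1.670 = 6.380 mg/L.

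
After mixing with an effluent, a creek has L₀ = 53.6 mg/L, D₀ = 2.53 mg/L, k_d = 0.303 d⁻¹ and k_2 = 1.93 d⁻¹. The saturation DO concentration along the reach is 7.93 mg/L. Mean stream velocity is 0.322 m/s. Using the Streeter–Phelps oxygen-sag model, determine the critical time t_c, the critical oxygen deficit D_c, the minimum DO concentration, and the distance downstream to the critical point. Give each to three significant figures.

With k_2/k_d = 6.370 and 1 − D₀(k_2−k_d)/(k_d L₀) = 0.7465,
t_c = ln(6.370 × 0.7465) / (1.93 − 0.303) = ln(4.755) / 1.627 = 1.559/1.627 = 0.9584 d.
L(t_c) = L₀ e^(−k_d t_c) = 53.6 × 0.7480 = 40.09 mg/L, and at the critical point k_2 D_c = k_d L, so D_c = (0.303/1.93) × 40.09 = 6.294 mg/L.
Minimum DO = C_s − D_c = 7.93 − 6.294 = 1.636 mg/L.
x_c = v t_c = 0.322 m/s × 0.9584 d × 86400 s/d = 26660 m ≈ 26.7 km.

t_c ≈ 0.958 d; D_c ≈ 6.29 mg/L; min DO ≈ 1.64 mg/L; x_c ≈ 26.7 km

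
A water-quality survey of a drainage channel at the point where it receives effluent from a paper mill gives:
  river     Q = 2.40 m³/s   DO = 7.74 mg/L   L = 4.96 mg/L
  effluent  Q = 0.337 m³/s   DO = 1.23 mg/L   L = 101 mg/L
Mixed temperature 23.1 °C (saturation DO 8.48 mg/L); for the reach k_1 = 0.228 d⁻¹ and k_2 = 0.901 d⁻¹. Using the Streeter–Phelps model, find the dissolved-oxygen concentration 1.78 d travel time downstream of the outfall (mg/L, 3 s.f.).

Mixed DO = (2.40×7.74 + 0.337×1.23)/(2.40+0.337) = 18.99/2.737 = 6.938 mg/L.
Mixed L₀ = (2.40×4.96 + 0.337×101)/(2.737) = 45.94/2.737 = 16.79 mg/L.
Initial deficit D₀ = C_s − DO₀ = 8.48 − 6.938 = 1.542 mg/L.
D(1.78) = [0.228×16.79/(0.901−0.228)](e^(−0.228×1.78) − e^(−0.901×1.78)) + 1.542 e^(−0.901×1.78)
= 5.687 × (0.6664 − 0.2011) + 1.542 × 0.2011 = 2.956 mg/L.
DO = 8.48 − 2.956 = 5.524 mg/L.

DO ≈ 5.52 mg/L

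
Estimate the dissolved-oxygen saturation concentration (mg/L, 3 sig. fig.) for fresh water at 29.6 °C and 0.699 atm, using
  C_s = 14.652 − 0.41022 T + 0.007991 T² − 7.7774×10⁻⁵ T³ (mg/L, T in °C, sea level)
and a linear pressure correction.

C_s ≈ 5.24 mg/L

At sea level: C_s = 14.652 − 0.41022×29.6 + 0.007991×29.6² − 7.7774×10⁻⁵×29.6³ = 7.494 mg/L.
Pressure correction: C_s' = 7.494 × 0.699 = 5.238 mg/L.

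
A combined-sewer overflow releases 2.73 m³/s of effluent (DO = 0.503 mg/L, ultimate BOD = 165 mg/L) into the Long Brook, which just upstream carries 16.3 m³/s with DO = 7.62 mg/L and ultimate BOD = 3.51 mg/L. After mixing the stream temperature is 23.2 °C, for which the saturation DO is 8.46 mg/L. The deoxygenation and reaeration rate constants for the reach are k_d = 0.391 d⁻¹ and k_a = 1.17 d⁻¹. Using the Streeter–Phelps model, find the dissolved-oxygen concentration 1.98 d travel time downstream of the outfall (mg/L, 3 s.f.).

Mixed DO = (16.3×7.62 + 2.73×0.503)/(16.3+2.73) = 125.6/19.03 = 6.599 mg/L.
Mixed L₀ = (16.3×3.51 + 2.73×165)/(19.03) = 507.7/19.03 = 26.68 mg/L.
Initial deficit D₀ = C_s − DO₀ = 8.46 − 6.599 = 1.861 mg/L.
D(1.98) = [0.391×26.68/(1.17−0.391)](e^(−0.391×1.98) − e^(−1.17×1.98)) + 1.861 e^(−1.17×1.98)
= 13.39 × (0.4611 − 0.09861) + 1.861 × 0.09861 = 5.037 mg/L.
DO = 8.46 − 5.037 = 3.423 mg/L.

DO ≈ 3.42 mg/L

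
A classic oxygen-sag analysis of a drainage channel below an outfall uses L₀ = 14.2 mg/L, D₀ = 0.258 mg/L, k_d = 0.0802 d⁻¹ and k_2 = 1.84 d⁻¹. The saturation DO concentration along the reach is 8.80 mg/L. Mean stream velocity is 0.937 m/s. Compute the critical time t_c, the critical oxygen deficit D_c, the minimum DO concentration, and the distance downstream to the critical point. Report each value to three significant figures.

At the critical point dD/dt = 0, so k_d L₀ e^(−k_d t) = k_2 D. Substituting D(t) from the Streeter–Phelps equation and solving for t gives
t_c = ln[(k_2/k_d)(1 − D₀(k_2−k_d)/(k_d L₀))] / (k_2−k_d).
Here k_2−k_d = 1.760 d⁻¹ and 1 − D₀(k_2−k_d)/(k_d L₀) = 1 − 0.258×1.760/(0.0802×14.2) = 0.6013, so
t_c = ln(22.94 × 0.6013) / 1.760 = 2.624 / 1.760 = 1.491 d.
D_c = (k_d/k_2) L₀ e^(−k_d t_c) = (0.0802/1.84) × 14.2 × e^(−0.0802×1.491) = 0.04359 × 14.2 × 0.8873 = 0.5492 mg/L.
Minimum DO = C_s − D_c = 8.80 − 0.5492 = 8.251 mg/L.
x_c = v t_c = 0.937 m/s × 1.491 d × 86400 s/d = 120700 m ≈ 121 km.

t_c ≈ 1.49 d; D_c ≈ 0.549 mg/L; min DO ≈ 8.25 mg/L; x_c ≈ 121 km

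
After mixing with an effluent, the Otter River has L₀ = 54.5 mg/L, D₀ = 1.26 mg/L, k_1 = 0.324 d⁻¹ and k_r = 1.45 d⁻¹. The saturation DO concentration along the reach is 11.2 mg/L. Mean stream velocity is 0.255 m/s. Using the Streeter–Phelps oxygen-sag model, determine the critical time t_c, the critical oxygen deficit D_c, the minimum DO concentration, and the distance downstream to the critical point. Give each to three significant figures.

t_c ≈ 1.26 d; D_c ≈ 8.11 mg/L; min DO ≈ 3.09 mg/L; x_c ≈ 27.7 km

At the critical point dD/dt = 0, so k_1 L₀ e^(−k_1 t) = k_r D. Substituting D(t) from the Streeter–Phelps equation and solving for t gives
t_c = ln[(k_r/k_1)(1 − D₀(k_r−k_1)/(k_1 L₀))] / (k_r−k_1).
Here k_r−k_1 = 1.126 d⁻¹ and 1 − D₀(k_r−k_1)/(k_1 L₀) = 1 − 1.26×1.126/(0.324×54.5) = 0.9197, so
t_c = ln(4.475 × 0.9197) / 1.126 = 1.415 / 1.126 = 1.256 d.
L(t_c) = L₀ e^(−k_1 t_c) = 54.5 × 0.6656 = 36.27 mg/L, and at the critical point k_r D_c = k_1 L, so D_c = (0.324/1.45) × 36.27 = 8.105 mg/L.
Minimum DO = C_s − D_c = 11.2 − 8.105 = 3.095 mg/L.
x_c = v t_c = 0.255 m/s × 1.256 d × 86400 s/d = 27680 m ≈ 27.7 km.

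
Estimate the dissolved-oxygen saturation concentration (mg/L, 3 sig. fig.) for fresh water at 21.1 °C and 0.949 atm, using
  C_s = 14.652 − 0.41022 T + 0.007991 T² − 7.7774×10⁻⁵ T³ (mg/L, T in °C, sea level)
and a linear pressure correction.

At sea level: C_s = 14.652 − 0.41022×21.1 + 0.007991×21.1² − 7.7774×10⁻⁵×21.1³ = 8.823 mg/L.
Pressure correction: C_s' = 8.823 × 0.949 = 8.373 mg/L.

C_s ≈ 8.37 mg/L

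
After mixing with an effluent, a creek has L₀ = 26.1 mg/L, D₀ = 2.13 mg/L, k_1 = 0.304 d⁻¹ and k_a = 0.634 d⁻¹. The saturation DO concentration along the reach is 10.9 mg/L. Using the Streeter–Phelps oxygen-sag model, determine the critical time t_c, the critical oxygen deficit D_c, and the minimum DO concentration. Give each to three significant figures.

t_c ≈ 1.95 d; D_c ≈ 6.93 mg/L; min DO ≈ 3.97 mg/L

t_c = [1/(k_a−k_1)] ln[(k_a/k_1)(1 − D₀(k_a−k_1)/(k_1 L₀))]
= [1/(0.634−0.304)] ln[(0.634/0.304)(1 − 2.13×0.3300/(0.304×26.1))]
= (1/0.3300) ln[2.086 × 0.9114] = 3.030 × ln(1.901) = 3.030 × 0.6423 = 1.946 d.
L(t_c) = L₀ e^(−k_1 t_c) = 26.1 × 0.5534 = 14.44 mg/L, and at the critical point k_a D_c = k_1 L, so D_c = (0.304/0.634) × 14.44 = 6.926 mg/L.
Minimum DO = C_s − D_c = 10.9 − 6.926 = 3.974 mg/L.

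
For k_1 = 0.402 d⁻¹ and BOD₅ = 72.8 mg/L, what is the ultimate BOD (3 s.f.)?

BOD₅ = L₀(1 − e^(−5k_1)) ⇒ L₀ = BOD₅ / (1 − e^(−5×0.402))
= 72.8 / (1 − 0.1340) = 72.8 / 0.8660 = 84.06 mg/L.

L₀ ≈ 84.1 mg/L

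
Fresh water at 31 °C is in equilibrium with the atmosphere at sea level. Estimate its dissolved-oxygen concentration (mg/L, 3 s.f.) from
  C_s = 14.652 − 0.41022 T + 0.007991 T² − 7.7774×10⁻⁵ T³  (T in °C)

C_s = 14.652 − 0.41022×31 + 0.007991×31² − 7.7774×10⁻⁵×31³ = 7.298 mg/L.

C_s ≈ 7.30 mg/L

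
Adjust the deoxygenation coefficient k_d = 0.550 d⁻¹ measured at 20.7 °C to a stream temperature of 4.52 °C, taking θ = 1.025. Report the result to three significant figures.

k_d ≈ 0.369 d⁻¹

k_d(T₂) = k_d(T₁) · θ^(T₂−T₁) = 0.550 × 1.025^(4.52−20.7)
= 0.550 × 1.025^-16.2 = 0.550 × 0.6706 = 0.3689 d⁻¹.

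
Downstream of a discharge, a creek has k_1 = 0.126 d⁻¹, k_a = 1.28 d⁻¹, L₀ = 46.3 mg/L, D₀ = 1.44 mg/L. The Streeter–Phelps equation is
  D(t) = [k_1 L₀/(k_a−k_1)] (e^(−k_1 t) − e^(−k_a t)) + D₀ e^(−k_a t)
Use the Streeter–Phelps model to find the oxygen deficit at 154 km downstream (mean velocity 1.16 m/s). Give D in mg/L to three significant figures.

D ≈ 3.66 mg/L

Travel time t = x/v = 154 km / (1.16 m/s) = 154000 m / 1.16 m/s = 132800 s = 1.537 d.
k_1 L₀/(k_a−k_1) = 0.126×46.3/(1.28−0.126) = 5.834/1.154 = 5.055 mg/L.
e^(−k_1 t) = e^(−0.126×1.537) = 0.8240; e^(−k_a t) = e^(−1.28×1.537) = 0.1399.
D = 5.055 × (0.8240 − 0.1399) + 1.44 × 0.1399 = 3.458 + 0.2015 = 3.660 mg/L.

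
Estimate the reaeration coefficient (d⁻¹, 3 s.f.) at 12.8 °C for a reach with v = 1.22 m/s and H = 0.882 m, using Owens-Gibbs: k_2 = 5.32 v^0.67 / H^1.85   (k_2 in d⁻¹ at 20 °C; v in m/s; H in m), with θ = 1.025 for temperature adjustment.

k_2(20) = 5.32 × 1.22^0.67 / 0.882^1.85 = 5.32 × 1.143 / 0.7927 = 7.668 d⁻¹.
k_2(12.8) = 7.668 × 1.025^(12.8−20) = 7.668 × 0.8371 = 6.419 d⁻¹.

k_2 ≈ 6.42 d⁻¹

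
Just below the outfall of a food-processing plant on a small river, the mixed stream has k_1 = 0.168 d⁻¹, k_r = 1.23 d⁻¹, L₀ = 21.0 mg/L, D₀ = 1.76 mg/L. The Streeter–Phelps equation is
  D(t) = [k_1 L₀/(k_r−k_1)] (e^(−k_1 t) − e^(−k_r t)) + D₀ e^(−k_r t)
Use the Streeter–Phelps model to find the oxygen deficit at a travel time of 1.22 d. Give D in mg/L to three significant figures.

k_1 L₀/(k_r−k_1) = 0.168×21.0/(1.23−0.168) = 3.528/1.062 = 3.322 mg/L.
e^(−k_1 t) = e^(−0.168×1.220) = 0.8147; e^(−k_r t) = e^(−1.23×1.220) = 0.2230.
D = 3.322 × (0.8147 − 0.2230) + 1.76 × 0.2230 = 1.966 + 0.3925 = 2.358 mg/L.

D ≈ 2.36 mg/L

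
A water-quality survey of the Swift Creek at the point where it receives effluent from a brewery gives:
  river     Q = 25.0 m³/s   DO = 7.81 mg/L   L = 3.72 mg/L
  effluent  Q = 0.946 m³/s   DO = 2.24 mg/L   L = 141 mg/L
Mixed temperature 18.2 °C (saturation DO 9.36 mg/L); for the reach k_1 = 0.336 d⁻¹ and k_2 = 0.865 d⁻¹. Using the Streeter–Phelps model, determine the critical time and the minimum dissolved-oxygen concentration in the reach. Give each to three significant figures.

Mixed DO = (25.0×7.81 + 0.946×2.24)/(25.0+0.946) = 197.4/25.95 = 7.607 mg/L.
Mixed L₀ = (25.0×3.72 + 0.946×141)/(25.95) = 226.4/25.95 = 8.725 mg/L.
Initial deficit D₀ = C_s − DO₀ = 9.36 − 7.607 = 1.753 mg/L.
t_c = (1/0.5290) ln[(0.865/0.336)(1 − 1.753×0.5290/(0.336×8.725))] = 1.890 × ln(1.760) = 1.069 d.
D_c = (0.336/0.865) × 8.725 × e^(−0.336×1.069) = 0.3884 × 8.725 × 0.6983 = 2.367 mg/L.
Minimum DO = 9.36 − 2.367 = 6.993 mg/L.

t_c ≈ 1.07 d; minimum DO ≈ 6.99 mg/L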